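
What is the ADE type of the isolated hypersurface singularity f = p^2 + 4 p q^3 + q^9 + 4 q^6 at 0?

The Hessian of f at 0 has rank 1. Corank 1: A-series; mu = 8 gives A_8.

A_{8}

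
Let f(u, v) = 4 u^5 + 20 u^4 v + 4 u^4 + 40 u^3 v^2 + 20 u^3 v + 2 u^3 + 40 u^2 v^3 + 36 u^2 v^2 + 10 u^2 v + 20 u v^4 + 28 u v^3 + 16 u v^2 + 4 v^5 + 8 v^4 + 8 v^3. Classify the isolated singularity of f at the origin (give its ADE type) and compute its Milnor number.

The Hessian of f at 0 is [[0, 0], [0, 0]] with rank 0, so corank 2. A Groebner basis of the Jacobian ideal J(f) in C{u,v} is {u^3 + 11*u^2 + 36*u*v + 28*v^2, u^2*v - 6*u^2 - 20*u*v - 16*v^2, 13*u^2/4 + u*v^2 + 11*u*v + 9*v^2, -7*u^2/4 - 6*u*v + v^3 - 5*v^2}; counting standard monomials gives mu = 6. Corank 2; j^3 = 2*(u + v)*(u + 2*v)^2 has shape L^2 M (L != M), so D-series; mu = 6 gives D_6.

Type D_{6}, Milnor number mu = 6.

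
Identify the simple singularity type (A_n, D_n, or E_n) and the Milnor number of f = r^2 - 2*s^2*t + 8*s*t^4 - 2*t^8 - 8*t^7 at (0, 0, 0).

Type D9, Milnor number mu = 9.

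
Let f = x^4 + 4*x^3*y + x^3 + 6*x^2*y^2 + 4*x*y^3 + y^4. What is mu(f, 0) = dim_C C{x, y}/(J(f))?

The Hessian of f at 0 is [[0, 0], [0, 0]] with rank 0, so corank 2. A Groebner basis of the Jacobian ideal J(f) in C{x,y} is {y^4, x*y^2 + y^3/3, x^2}; counting standard monomials gives mu = 6. Corank 2; j^3 = x^3 is a perfect cube, so E-series; the 4-jet and mu = 6 give E_6.

6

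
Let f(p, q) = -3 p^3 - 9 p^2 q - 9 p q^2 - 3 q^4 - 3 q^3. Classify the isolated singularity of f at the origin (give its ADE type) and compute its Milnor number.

Type E6, Milnor number mu = 6.

The Hessian of f at 0 has rank 0. Corank 2; j^3 = -3*(p + q)^3 is a perfect cube, so E-series; the 4-jet and mu = 6 give E_6.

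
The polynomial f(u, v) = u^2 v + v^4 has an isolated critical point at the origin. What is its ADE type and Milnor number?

Type D_5, Milnor number mu = 5.

The Hessian of f at 0 has rank 0. Corank 2; j^3 = u^2*v has shape L^2 M (L != M), so D-series; mu = 5 gives D_5.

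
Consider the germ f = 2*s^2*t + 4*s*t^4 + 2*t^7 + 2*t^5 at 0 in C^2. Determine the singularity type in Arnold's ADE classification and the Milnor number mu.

The Hessian of f at 0 is [[0, 0], [0, 0]] with rank 0, so corank 2. A Groebner basis of the Jacobian ideal J(f) in C{s,t} is {s*t + t^4, s*t^2, s^2 - 5*s*t}; counting standard monomials gives mu = 6. Corank 2; j^3 = 2*s^2*t has shape L^2 M (L != M), so D-series; mu = 6 gives D_6.

Type D_{6}, Milnor number mu = 6.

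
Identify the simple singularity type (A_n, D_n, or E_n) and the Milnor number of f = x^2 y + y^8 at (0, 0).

The Hessian of f at 0 is [[0, 0], [0, 0]] with rank 0, so corank 2. A Groebner basis of the Jacobian ideal J(f) in C{x,y} is {x^2/8 + y^7, x^3, x*y}; counting standard monomials gives mu = 9. Corank 2; j^3 = x^2*y has shape L^2 M (L != M), so D-series; mu = 9 gives D_9.

Type D9, Milnor number mu = 9.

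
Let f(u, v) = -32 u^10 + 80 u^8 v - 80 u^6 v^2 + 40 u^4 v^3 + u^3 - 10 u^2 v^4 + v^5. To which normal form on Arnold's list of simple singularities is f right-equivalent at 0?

E_{8}

The Hessian of f at 0 has rank 0. Corank 2; j^3 = u^3 is a perfect cube, so E-series; the 5-jet and mu = 8 give E_8.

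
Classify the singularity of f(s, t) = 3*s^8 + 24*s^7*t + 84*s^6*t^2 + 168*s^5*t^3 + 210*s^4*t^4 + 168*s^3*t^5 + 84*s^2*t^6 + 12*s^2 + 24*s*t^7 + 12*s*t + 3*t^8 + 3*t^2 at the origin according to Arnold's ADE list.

The Hessian of f at 0 is [[24, 12], [12, 6]] with rank 1, so corank 1. A Groebner basis of the Jacobian ideal J(f) in C{s,t} is {t^7, s + t/2}; counting standard monomials gives mu = 7. Corank 1: A-series; mu = 7 gives A_7.

A_7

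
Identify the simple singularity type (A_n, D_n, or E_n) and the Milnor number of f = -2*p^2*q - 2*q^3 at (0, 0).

Type D_4, Milnor number mu = 4.

The Hessian of f at 0 is [[0, 0], [0, 0]] with rank 0, so corank 2. A Groebner basis of the Jacobian ideal J(f) in C{p,q} is {q^3, p^2 + 3*q^2, p*q}; counting standard monomials gives mu = 4. Corank 2; j^3 = -2*q*(p^2 + q^2) splits into three distinct lines over C (the quadratic factor has nonzero discriminant), so D_4.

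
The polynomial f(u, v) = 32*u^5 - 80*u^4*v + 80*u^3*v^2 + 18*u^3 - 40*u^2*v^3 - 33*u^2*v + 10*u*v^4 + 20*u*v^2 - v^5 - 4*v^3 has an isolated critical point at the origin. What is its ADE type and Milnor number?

Type D_6, Milnor number mu = 6.

The Hessian of f at 0 has rank 0. Corank 2; j^3 = (2*u - v)*(3*u - 2*v)^2 has shape L^2 M (L != M), so D-series; mu = 6 gives D_6.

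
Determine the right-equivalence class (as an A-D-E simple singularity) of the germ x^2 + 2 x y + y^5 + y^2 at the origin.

A4

The Hessian of f at 0 is [[2, 2], [2, 2]] with rank 1, so corank 1. A Groebner basis of the Jacobian ideal J(f) in C{x,y} is {y^4, x + y}; counting standard monomials gives mu = 4. Corank 1: A-series; mu = 4 gives A_4.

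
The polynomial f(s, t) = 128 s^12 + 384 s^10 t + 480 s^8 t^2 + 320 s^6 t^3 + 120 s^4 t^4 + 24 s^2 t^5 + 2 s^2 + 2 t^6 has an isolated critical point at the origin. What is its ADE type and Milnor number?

Type A5, Milnor number mu = 5.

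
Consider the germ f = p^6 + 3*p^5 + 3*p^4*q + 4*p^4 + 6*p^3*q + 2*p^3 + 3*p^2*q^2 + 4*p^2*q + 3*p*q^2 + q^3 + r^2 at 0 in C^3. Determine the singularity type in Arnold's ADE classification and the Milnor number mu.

The Hessian of f at 0 has rank 1. Corank 2; j^3 = (p + q)*(2*p^2 + 2*p*q + q^2) splits into three distinct lines over C (the quadratic factor has nonzero discriminant), so D_4.

Type D_{4}, Milnor number mu = 4.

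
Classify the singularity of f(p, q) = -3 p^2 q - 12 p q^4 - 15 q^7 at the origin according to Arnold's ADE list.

D8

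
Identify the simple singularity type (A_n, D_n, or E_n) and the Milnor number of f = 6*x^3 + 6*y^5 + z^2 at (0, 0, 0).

The Hessian of f at 0 is [[0, 0, 0], [0, 0, 0], [0, 0, 2]] with rank 1, so corank 2. A Groebner basis of the Jacobian ideal J(f) in C{x,y,z} is {y^4, x^2, z}; counting standard monomials gives mu = 8. Corank 2; j^3 = 6*x^3 is a perfect cube, so E-series; the 5-jet and mu = 8 give E_8.

Type E_{8}, Milnor number mu = 8.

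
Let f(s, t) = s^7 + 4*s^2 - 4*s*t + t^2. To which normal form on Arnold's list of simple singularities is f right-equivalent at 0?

A_{6}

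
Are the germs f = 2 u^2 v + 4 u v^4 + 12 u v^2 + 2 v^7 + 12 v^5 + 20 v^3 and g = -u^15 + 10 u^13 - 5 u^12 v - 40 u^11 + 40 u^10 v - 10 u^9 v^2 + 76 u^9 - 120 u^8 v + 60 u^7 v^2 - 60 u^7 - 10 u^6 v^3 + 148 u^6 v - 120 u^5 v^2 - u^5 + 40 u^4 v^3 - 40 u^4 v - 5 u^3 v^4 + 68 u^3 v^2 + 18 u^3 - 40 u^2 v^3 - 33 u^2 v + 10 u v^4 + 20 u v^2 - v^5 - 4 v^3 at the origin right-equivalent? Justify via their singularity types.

No.

The Hessian of f at 0 is [[0, 0], [0, 0]] with rank 0, so corank 2. A Groebner basis of the Jacobian ideal J(f) in C{u,v} is {v^3, u^2 - 6*v^2, u*v + 3*v^2}; counting standard monomials gives mu = 4. Corank 2; j^3 = 2*v*(u^2 + 6*u*v + 10*v^2) splits into three distinct lines over C (the quadratic factor has nonzero discriminant), so D_4. The Hessian of g at 0 is [[0, 0], [0, 0]] with rank 0, so corank 2. A Groebner basis of the Jacobian ideal J(g) in C{u,v} is {-243*u*v/58 + v^4 + 81*v^2/29, u*v^2 - 2*v^3/3, u^2 - 227*u*v/174 + 37*v^2/87}; counting standard monomials gives mu = 6. Corank 2; j^3 = (2*u - v)*(3*u - 2*v)^2 has shape L^2 M (L != M), so D-series; mu = 6 gives D_6. f is D_4 but g is D_6, hence not right-equivalent.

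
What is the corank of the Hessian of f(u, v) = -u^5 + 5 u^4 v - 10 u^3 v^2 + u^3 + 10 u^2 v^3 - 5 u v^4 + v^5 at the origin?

The Hessian at 0 is [[0, 0], [0, 0]] of rank 0; hence corank 2.

2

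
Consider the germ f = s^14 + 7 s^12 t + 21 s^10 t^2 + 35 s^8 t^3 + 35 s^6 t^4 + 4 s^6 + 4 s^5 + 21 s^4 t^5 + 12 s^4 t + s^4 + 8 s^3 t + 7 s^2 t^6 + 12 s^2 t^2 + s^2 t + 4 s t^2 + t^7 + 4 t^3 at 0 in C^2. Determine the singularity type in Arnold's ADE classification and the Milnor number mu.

Type D_8, Milnor number mu = 8.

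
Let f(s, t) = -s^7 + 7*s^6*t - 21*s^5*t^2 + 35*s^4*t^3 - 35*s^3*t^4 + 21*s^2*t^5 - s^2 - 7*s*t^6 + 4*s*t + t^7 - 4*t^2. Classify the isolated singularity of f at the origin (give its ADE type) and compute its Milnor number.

Type A_6, Milnor number mu = 6.

The Hessian of f at 0 is [[-2, 4], [4, -8]] with rank 1, so corank 1. A Groebner basis of the Jacobian ideal J(f) in C{s,t} is {t^6, s - 2*t}; counting standard monomials gives mu = 6. Corank 1: A-series; mu = 6 gives A_6.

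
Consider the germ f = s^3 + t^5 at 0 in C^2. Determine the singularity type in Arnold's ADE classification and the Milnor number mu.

The Hessian of f at 0 has rank 0. Corank 2; j^3 = s^3 is a perfect cube, so E-series; the 5-jet and mu = 8 give E_8.

Type E_8, Milnor number mu = 8.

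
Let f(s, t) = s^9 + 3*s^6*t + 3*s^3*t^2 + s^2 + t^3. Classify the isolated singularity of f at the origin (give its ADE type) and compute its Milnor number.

Type A_2, Milnor number mu = 2.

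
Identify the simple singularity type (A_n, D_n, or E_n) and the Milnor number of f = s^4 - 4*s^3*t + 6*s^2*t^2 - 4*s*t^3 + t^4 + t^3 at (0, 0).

Type E_6, Milnor number mu = 6.

The Hessian of f at 0 has rank 0. Corank 2; j^3 = t^3 is a perfect cube, so E-series; the 4-jet and mu = 6 give E_6.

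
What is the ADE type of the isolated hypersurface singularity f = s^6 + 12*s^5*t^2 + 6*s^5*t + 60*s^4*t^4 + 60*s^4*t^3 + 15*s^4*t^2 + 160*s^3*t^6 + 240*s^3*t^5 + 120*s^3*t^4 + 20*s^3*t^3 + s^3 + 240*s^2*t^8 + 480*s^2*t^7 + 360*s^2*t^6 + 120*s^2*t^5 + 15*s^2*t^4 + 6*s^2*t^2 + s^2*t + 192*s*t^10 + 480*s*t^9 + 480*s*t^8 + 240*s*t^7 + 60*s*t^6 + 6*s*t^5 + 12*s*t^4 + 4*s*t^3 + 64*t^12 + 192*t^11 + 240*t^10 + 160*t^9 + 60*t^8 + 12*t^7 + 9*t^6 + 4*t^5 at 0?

D_{7}

The Hessian of f at 0 is [[0, 0], [0, 0]] with rank 0, so corank 2. A Groebner basis of the Jacobian ideal J(f) in C{s,t} is {-s^2/4 - s*t/4 + t^4 - t^3/2, s^3, s^2*t - 2*s*t/3 - 4*t^3/3, s^2/2 + s*t^2 + s*t/2 + t^3}; counting standard monomials gives mu = 7. Corank 2; j^3 = s^2*(s + t) has shape L^2 M (L != M), so D-series; mu = 7 gives D_7.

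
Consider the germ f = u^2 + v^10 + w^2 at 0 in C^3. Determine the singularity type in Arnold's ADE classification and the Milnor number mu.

Type A9, Milnor number mu = 9.

The Hessian of f at 0 is [[2, 0, 0], [0, 0, 0], [0, 0, 2]] with rank 2, so corank 1. A Groebner basis of the Jacobian ideal J(f) in C{u,v,w} is {v^9, u, w}; counting standard monomials gives mu = 9. Corank 1: A-series; mu = 9 gives A_9.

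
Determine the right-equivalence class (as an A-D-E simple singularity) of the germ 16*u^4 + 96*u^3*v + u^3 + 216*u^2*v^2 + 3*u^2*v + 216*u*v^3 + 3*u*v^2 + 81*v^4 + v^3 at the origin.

E_{6}

The Hessian of f at 0 has rank 0. Corank 2; j^3 = (u + v)^3 is a perfect cube, so E-series; the 4-jet and mu = 6 give E_6.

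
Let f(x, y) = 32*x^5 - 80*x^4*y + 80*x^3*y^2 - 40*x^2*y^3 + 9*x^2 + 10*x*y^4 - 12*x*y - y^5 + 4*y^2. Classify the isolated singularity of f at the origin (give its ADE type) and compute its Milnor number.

Type A_4, Milnor number mu = 4.

The Hessian of f at 0 has rank 1. Corank 1: A-series; mu = 4 gives A_4.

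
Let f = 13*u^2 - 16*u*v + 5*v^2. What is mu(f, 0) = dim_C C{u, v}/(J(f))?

1

The Hessian of f at 0 has rank 2. Corank 0: nondegenerate Morse point, so A_1.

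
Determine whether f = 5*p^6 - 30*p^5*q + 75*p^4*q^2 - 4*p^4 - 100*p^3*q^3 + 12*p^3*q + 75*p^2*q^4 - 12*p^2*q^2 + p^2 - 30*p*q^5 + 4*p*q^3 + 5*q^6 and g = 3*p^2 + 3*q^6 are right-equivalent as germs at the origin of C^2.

Yes.

The Hessian of f at 0 has rank 1. Corank 1: A-series; mu = 5 gives A_5. The Hessian of g at 0 has rank 1. Corank 1: A-series; mu = 5 gives A_5. Both have type A_5, hence right-equivalent.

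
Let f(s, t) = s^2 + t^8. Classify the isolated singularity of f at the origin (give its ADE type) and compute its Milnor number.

Type A_{7}, Milnor number mu = 7.

The Hessian of f at 0 is [[2, 0], [0, 0]] with rank 1, so corank 1. A Groebner basis of the Jacobian ideal J(f) in C{s,t} is {t^7, s}; counting standard monomials gives mu = 7. Corank 1: A-series; mu = 7 gives A_7.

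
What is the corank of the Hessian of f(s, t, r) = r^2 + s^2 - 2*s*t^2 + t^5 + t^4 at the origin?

The Hessian at 0 is [[2, 0, 0], [0, 0, 0], [0, 0, 2]] of rank 2; hence corank 1.

1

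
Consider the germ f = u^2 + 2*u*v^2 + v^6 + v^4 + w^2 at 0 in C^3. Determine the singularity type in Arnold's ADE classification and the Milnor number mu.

Type A_{5}, Milnor number mu = 5.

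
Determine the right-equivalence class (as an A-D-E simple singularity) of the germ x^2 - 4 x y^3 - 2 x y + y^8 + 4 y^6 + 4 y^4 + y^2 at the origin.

A_{7}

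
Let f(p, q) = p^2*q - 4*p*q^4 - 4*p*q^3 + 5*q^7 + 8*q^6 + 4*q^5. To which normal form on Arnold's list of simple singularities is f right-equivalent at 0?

D8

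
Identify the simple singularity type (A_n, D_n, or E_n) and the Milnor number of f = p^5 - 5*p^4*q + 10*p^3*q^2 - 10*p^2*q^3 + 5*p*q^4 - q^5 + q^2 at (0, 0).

The Hessian of f at 0 has rank 1. Corank 1: A-series; mu = 4 gives A_4.

Type A_4, Milnor number mu = 4.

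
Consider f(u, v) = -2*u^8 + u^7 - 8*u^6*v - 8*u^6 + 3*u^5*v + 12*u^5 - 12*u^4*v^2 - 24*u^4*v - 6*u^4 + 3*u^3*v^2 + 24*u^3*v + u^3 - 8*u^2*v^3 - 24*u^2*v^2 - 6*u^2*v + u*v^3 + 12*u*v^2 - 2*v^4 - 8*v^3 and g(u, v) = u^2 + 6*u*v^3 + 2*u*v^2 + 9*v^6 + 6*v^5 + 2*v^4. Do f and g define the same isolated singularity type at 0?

The Hessian of f at 0 is [[0, 0], [0, 0]] with rank 0, so corank 2. A Groebner basis of the Jacobian ideal J(f) in C{u,v} is {-3*u^2/164 + 3*u*v/41 + v^4 - v^3/164 - 3*v^2/41, u^3 - 141*u^2/82 + 282*u*v/41 - 703*v^3/82 - 282*v^2/41, u^2*v - 95*u^2/164 + 95*u*v/41 - 2063*v^3/492 - 95*v^2/41, -6*u^2/41 + u*v^2 + 24*u*v/41 - 84*v^3/41 - 24*v^2/41}; counting standard monomials gives mu = 7. Corank 2; j^3 = (u - 2*v)^3 is a perfect cube, so E-series; the 4-jet and mu = 7 give E_7. The Hessian of g at 0 is [[2, 0], [0, 0]] with rank 1, so corank 1. A Groebner basis of the Jacobian ideal J(g) in C{u,v} is {u^2, u*v, u + v^2}; counting standard monomials gives mu = 3. Corank 1: A-series; mu = 3 gives A_3. f is E_7 but g is A_3, hence not right-equivalent.

No.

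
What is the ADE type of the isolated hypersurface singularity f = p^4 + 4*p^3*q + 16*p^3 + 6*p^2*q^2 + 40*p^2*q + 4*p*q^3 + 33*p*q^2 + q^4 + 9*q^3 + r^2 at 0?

D5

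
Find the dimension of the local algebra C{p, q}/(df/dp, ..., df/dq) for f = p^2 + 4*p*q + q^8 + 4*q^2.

The Hessian of f at 0 is [[2, 4], [4, 8]] with rank 1, so corank 1. A Groebner basis of the Jacobian ideal J(f) in C{p,q} is {q^7, p + 2*q}; counting standard monomials gives mu = 7. Corank 1: A-series; mu = 7 gives A_7.

7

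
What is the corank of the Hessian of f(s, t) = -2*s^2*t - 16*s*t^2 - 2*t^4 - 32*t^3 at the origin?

Hessian at 0 has rank 0.

2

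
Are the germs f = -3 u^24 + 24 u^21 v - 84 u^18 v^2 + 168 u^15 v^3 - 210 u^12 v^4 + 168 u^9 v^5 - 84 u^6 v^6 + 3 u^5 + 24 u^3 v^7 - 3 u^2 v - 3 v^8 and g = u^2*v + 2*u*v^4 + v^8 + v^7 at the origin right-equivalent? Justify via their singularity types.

The Hessian of f at 0 has rank 0. Corank 2; j^3 = -3*u^2*v has shape L^2 M (L != M), so D-series; mu = 9 gives D_9. The Hessian of g at 0 has rank 0. Corank 2; j^3 = u^2*v has shape L^2 M (L != M), so D-series; mu = 9 gives D_9. Both have type D_9, hence right-equivalent.

Yes.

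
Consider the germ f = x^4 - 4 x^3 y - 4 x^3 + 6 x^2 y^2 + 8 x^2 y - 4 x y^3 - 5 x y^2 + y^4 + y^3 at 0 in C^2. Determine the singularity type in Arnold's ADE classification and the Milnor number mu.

Type D_5, Milnor number mu = 5.

The Hessian of f at 0 is [[0, 0], [0, 0]] with rank 0, so corank 2. A Groebner basis of the Jacobian ideal J(f) in C{x,y} is {x*y^2 + 2*x*y - y^2, 4*x*y + y^3 - 2*y^2, x^2 - 3*x*y/2 + y^2/2}; counting standard monomials gives mu = 5. Corank 2; j^3 = -(x - y)*(2*x - y)^2 has shape L^2 M (L != M), so D-series; mu = 5 gives D_5.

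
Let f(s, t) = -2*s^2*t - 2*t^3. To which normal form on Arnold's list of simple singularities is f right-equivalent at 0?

The Hessian of f at 0 has rank 0. Corank 2; j^3 = -2*t*(s^2 + t^2) splits into three distinct lines over C (the quadratic factor has nonzero discriminant), so D_4.

D4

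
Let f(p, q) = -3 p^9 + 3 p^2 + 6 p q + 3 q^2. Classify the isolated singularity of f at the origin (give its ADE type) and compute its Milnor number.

The Hessian of f at 0 has rank 1. Corank 1: A-series; mu = 8 gives A_8.

Type A_{8}, Milnor number mu = 8.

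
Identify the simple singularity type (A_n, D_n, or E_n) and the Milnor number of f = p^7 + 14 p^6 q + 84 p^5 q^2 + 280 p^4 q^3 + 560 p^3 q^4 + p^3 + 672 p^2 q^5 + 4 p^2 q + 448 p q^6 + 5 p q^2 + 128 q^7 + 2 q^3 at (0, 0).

Type D_8, Milnor number mu = 8.

The Hessian of f at 0 is [[0, 0], [0, 0]] with rank 0, so corank 2. A Groebner basis of the Jacobian ideal J(f) in C{p,q} is {-p*q/7 + q^6 - q^2/7, p*q^2 + q^3, p^2 + 3*p*q + 2*q^2}; counting standard monomials gives mu = 8. Corank 2; j^3 = (p + q)^2*(p + 2*q) has shape L^2 M (L != M), so D-series; mu = 8 gives D_8.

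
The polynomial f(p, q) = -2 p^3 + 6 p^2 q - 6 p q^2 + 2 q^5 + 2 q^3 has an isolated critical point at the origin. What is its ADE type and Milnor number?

The Hessian of f at 0 has rank 0. Corank 2; j^3 = -2*(p - q)^3 is a perfect cube, so E-series; the 5-jet and mu = 8 give E_8.

Type E8, Milnor number mu = 8.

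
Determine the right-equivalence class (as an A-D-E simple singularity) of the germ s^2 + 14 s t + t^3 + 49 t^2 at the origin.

A_{2}

The Hessian of f at 0 has rank 1. Corank 1: A-series; mu = 2 gives A_2.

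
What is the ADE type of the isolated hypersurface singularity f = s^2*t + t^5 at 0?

The Hessian of f at 0 has rank 0. Corank 2; j^3 = s^2*t has shape L^2 M (L != M), so D-series; mu = 6 gives D_6.

D6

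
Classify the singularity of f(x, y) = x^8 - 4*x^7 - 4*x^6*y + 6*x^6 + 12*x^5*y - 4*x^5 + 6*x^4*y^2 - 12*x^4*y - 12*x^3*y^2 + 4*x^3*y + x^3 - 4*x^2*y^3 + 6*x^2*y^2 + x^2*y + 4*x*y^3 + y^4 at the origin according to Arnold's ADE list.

The Hessian of f at 0 has rank 0. Corank 2; j^3 = x^2*(x + y) has shape L^2 M (L != M), so D-series; mu = 5 gives D_5.

D_{5}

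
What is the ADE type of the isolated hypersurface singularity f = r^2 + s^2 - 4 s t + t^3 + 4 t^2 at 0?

A_{2}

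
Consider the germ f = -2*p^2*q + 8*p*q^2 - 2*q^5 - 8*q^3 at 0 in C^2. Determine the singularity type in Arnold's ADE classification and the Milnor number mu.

The Hessian of f at 0 has rank 0. Corank 2; j^3 = -2*q*(p - 2*q)^2 has shape L^2 M (L != M), so D-series; mu = 6 gives D_6.

Type D_{6}, Milnor number mu = 6.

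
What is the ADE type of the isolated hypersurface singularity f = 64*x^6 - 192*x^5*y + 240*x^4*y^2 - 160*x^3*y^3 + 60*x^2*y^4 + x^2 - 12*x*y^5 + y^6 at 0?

A5

The Hessian of f at 0 has rank 1. Corank 1: A-series; mu = 5 gives A_5.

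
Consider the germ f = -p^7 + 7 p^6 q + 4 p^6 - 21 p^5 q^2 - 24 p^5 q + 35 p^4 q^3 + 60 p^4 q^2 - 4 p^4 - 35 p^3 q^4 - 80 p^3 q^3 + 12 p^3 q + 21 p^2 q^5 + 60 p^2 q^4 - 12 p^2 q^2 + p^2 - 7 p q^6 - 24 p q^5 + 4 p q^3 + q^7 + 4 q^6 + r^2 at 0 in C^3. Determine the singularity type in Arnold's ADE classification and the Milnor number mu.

The Hessian of f at 0 is [[2, 0, 0], [0, 0, 0], [0, 0, 2]] with rank 2, so corank 1. A Groebner basis of the Jacobian ideal J(f) in C{p,q,r} is {p*q/2 + q^4, p*q^2 - p/6 - q^3/3, p^2, r}; counting standard monomials gives mu = 6. Corank 1: A-series; mu = 6 gives A_6.

Type A6, Milnor number mu = 6.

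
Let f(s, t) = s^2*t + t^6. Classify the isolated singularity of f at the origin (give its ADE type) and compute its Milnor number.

The Hessian of f at 0 has rank 0. Corank 2; j^3 = s^2*t has shape L^2 M (L != M), so D-series; mu = 7 gives D_7.

Type D7, Milnor number mu = 7.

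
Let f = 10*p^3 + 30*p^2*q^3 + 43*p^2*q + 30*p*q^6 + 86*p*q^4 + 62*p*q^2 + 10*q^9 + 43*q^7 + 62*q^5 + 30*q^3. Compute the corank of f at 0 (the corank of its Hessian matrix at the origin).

2

Hessian at 0 has rank 0.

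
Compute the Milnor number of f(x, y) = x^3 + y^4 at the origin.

The Hessian of f at 0 has rank 0. Corank 2; j^3 = x^3 is a perfect cube, so E-series; the 4-jet and mu = 6 give E_6.

6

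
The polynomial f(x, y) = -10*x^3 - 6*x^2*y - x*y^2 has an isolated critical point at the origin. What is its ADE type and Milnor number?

Type D4, Milnor number mu = 4.

The Hessian of f at 0 is [[0, 0], [0, 0]] with rank 0, so corank 2. A Groebner basis of the Jacobian ideal J(f) in C{x,y} is {y^3, x^2 - y^2/6, x*y + y^2/2}; counting standard monomials gives mu = 4. Corank 2; j^3 = -x*(10*x^2 + 6*x*y + y^2) splits into three distinct lines over C (the quadratic factor has nonzero discriminant), so D_4.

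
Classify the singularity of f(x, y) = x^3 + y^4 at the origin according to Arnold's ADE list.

E_{6}

The Hessian of f at 0 has rank 0. Corank 2; j^3 = x^3 is a perfect cube, so E-series; the 4-jet and mu = 6 give E_6.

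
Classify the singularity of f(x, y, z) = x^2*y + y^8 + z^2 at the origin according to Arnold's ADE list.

The Hessian of f at 0 is [[0, 0, 0], [0, 0, 0], [0, 0, 2]] with rank 1, so corank 2. A Groebner basis of the Jacobian ideal J(f) in C{x,y,z} is {x^2/8 + y^7, x^3, x*y, z}; counting standard monomials gives mu = 9. Corank 2; j^3 = x^2*y has shape L^2 M (L != M), so D-series; mu = 9 gives D_9.

D_9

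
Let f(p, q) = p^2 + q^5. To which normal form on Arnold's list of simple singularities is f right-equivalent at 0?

A_4

The Hessian of f at 0 has rank 1. Corank 1: A-series; mu = 4 gives A_4.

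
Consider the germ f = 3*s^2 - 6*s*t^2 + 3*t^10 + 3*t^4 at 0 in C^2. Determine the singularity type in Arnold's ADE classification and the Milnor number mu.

Type A9, Milnor number mu = 9.

The Hessian of f at 0 has rank 1. Corank 1: A-series; mu = 9 gives A_9.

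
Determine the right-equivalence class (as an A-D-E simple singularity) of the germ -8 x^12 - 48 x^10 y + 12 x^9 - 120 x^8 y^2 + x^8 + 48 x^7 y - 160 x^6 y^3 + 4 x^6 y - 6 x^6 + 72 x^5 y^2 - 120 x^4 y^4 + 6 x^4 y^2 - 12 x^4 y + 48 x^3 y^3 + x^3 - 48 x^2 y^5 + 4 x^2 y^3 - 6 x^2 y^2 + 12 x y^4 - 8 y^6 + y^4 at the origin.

E_6

The Hessian of f at 0 is [[0, 0], [0, 0]] with rank 0, so corank 2. A Groebner basis of the Jacobian ideal J(f) in C{x,y} is {x^3, x^2*y, -x^2/4 + x*y^2, y^3}; counting standard monomials gives mu = 6. Corank 2; j^3 = x^3 is a perfect cube, so E-series; the 4-jet and mu = 6 give E_6.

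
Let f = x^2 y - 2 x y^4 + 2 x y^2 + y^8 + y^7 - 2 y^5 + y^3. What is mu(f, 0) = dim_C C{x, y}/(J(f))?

The Hessian of f at 0 is [[0, 0], [0, 0]] with rank 0, so corank 2. A Groebner basis of the Jacobian ideal J(f) in C{x,y} is {x^2*y^2 + 16*x^2*y + 2*x^2 + 32*x*y^2 + 3*x*y + 16*y^3 + y^2, -8*x^2*y - x^2 + x*y^3 - 16*x*y^2 - x*y - 8*y^3, -x*y + y^4 - y^2, x^3 + 3*x^2*y + 3*x*y^2 + y^3}; counting standard monomials gives mu = 9. Corank 2; j^3 = y*(x + y)^2 has shape L^2 M (L != M), so D-series; mu = 9 gives D_9.

9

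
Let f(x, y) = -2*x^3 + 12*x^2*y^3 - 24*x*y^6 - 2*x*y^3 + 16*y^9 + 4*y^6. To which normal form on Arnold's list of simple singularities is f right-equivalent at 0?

E_{7}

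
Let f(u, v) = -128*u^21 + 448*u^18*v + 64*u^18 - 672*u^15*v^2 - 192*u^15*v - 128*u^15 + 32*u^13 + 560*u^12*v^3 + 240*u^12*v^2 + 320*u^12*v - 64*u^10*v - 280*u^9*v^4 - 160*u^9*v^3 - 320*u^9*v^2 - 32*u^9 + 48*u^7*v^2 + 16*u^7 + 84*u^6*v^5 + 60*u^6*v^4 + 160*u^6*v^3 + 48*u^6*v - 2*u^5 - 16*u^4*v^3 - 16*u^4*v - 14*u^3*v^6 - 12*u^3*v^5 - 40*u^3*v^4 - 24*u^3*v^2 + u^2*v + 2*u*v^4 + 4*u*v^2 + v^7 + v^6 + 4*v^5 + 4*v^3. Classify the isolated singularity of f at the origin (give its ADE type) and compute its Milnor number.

Type D_7, Milnor number mu = 7.

The Hessian of f at 0 has rank 0. Corank 2; j^3 = v*(u + 2*v)^2 has shape L^2 M (L != M), so D-series; mu = 7 gives D_7.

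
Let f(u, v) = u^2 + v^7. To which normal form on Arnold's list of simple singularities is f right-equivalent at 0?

The Hessian of f at 0 is [[2, 0], [0, 0]] with rank 1, so corank 1. A Groebner basis of the Jacobian ideal J(f) in C{u,v} is {v^6, u}; counting standard monomials gives mu = 6. Corank 1: A-series; mu = 6 gives A_6.

A_{6}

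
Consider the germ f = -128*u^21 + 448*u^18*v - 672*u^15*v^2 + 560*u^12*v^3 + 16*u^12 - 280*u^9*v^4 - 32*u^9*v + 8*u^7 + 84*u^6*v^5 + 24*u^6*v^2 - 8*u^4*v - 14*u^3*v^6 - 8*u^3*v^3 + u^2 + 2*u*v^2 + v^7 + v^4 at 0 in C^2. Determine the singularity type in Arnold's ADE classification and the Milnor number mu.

Type A_{6}, Milnor number mu = 6.

The Hessian of f at 0 is [[2, 0], [0, 0]] with rank 1, so corank 1. A Groebner basis of the Jacobian ideal J(f) in C{u,v} is {u^3, u + v^2}; counting standard monomials gives mu = 6. Corank 1: A-series; mu = 6 gives A_6.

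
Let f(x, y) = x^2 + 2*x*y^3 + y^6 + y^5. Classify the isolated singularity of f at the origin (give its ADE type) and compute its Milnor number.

Type A_4, Milnor number mu = 4.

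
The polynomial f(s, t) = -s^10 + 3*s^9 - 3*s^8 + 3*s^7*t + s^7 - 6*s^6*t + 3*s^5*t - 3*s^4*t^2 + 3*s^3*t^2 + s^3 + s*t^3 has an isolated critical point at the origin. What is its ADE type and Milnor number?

The Hessian of f at 0 has rank 0. Corank 2; j^3 = s^3 is a perfect cube, so E-series; the 4-jet and mu = 7 give E_7.

Type E7, Milnor number mu = 7.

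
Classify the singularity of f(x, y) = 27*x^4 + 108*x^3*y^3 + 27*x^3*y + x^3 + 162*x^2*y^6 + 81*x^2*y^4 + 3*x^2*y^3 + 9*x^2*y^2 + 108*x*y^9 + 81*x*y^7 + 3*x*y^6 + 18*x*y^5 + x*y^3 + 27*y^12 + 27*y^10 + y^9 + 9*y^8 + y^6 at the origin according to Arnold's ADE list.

E_{7}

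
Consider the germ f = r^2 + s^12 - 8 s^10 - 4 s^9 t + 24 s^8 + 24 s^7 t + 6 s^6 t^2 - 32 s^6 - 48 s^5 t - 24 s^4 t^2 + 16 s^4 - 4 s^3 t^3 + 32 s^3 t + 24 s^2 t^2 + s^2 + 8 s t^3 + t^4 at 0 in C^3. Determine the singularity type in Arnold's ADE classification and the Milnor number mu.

Type A3, Milnor number mu = 3.

The Hessian of f at 0 has rank 2. Corank 1: A-series; mu = 3 gives A_3.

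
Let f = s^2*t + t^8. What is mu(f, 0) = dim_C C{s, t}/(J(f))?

The Hessian of f at 0 has rank 0. Corank 2; j^3 = s^2*t has shape L^2 M (L != M), so D-series; mu = 9 gives D_9.

9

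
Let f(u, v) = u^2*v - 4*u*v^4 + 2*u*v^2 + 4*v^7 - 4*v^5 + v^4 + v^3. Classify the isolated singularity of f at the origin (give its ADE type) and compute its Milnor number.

Type D5, Milnor number mu = 5.

The Hessian of f at 0 is [[0, 0], [0, 0]] with rank 0, so corank 2. A Groebner basis of the Jacobian ideal J(f) in C{u,v} is {u^3 - u^2/4 + v^2/4, u^2/4 + v^3 - v^2/4, u*v + v^2}; counting standard monomials gives mu = 5. Corank 2; j^3 = v*(u + v)^2 has shape L^2 M (L != M), so D-series; mu = 5 gives D_5.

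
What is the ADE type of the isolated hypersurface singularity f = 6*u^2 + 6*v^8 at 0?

The Hessian of f at 0 is [[12, 0], [0, 0]] with rank 1, so corank 1. A Groebner basis of the Jacobian ideal J(f) in C{u,v} is {v^7, u}; counting standard monomials gives mu = 7. Corank 1: A-series; mu = 7 gives A_7.

A7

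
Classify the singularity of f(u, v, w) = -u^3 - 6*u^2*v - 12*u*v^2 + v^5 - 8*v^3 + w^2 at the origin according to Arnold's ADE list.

E_{8}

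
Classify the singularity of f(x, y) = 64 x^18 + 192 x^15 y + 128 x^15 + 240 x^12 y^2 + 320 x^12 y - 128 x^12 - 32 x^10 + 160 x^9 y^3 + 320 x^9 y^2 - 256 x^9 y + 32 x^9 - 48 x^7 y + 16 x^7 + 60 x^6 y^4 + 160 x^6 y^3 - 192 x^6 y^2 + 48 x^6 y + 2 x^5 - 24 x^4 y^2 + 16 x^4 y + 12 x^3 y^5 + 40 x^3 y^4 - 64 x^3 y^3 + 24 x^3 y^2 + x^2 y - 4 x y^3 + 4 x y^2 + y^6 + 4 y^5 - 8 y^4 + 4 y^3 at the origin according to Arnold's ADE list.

D_{7}

The Hessian of f at 0 has rank 0. Corank 2; j^3 = y*(x + 2*y)^2 has shape L^2 M (L != M), so D-series; mu = 7 gives D_7.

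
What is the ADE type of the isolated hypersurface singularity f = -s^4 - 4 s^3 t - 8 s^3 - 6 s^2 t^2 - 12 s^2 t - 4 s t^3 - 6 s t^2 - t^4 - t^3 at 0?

The Hessian of f at 0 has rank 0. Corank 2; j^3 = -(2*s + t)^3 is a perfect cube, so E-series; the 4-jet and mu = 6 give E_6.

E6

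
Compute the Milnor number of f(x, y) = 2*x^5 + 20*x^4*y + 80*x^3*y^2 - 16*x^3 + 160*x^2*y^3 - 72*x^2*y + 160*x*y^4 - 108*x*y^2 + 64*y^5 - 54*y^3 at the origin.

The Hessian of f at 0 has rank 0. Corank 2; j^3 = -2*(2*x + 3*y)^3 is a perfect cube, so E-series; the 5-jet and mu = 8 give E_8.

8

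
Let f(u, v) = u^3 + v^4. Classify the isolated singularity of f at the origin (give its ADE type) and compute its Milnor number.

Type E6, Milnor number mu = 6.

The Hessian of f at 0 has rank 0. Corank 2; j^3 = u^3 is a perfect cube, so E-series; the 4-jet and mu = 6 give E_6.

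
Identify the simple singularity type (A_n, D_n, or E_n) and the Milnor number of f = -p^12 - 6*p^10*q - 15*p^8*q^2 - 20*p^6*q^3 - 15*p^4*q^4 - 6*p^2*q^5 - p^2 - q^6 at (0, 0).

The Hessian of f at 0 is [[-2, 0], [0, 0]] with rank 1, so corank 1. A Groebner basis of the Jacobian ideal J(f) in C{p,q} is {q^5, p}; counting standard monomials gives mu = 5. Corank 1: A-series; mu = 5 gives A_5.

Type A_5, Milnor number mu = 5.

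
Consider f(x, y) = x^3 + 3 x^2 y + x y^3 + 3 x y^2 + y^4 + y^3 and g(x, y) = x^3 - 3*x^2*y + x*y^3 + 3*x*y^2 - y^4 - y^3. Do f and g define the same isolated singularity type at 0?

Yes.

The Hessian of f at 0 has rank 0. Corank 2; j^3 = (x + y)^3 is a perfect cube, so E-series; the 4-jet and mu = 7 give E_7. The Hessian of g at 0 has rank 0. Corank 2; j^3 = (x - y)^3 is a perfect cube, so E-series; the 4-jet and mu = 7 give E_7. Both have type E_7, hence right-equivalent.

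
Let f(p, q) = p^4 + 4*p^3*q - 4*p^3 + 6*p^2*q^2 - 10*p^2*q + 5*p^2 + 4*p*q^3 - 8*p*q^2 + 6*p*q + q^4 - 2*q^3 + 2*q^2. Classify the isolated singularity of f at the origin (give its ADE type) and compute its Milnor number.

Type A_1, Milnor number mu = 1.

The Hessian of f at 0 is [[10, 6], [6, 4]] with rank 2, so corank 0. A Groebner basis of the Jacobian ideal J(f) in C{p,q} is {p, q}; counting standard monomials gives mu = 1. Corank 0: nondegenerate Morse point, so A_1.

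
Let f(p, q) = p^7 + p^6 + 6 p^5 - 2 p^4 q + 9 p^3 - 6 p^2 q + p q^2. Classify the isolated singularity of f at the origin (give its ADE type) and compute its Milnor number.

Type D7, Milnor number mu = 7.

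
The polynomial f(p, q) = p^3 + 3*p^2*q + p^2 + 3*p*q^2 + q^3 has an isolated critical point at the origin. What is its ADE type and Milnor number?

The Hessian of f at 0 has rank 1. Corank 1: A-series; mu = 2 gives A_2.

Type A_{2}, Milnor number mu = 2.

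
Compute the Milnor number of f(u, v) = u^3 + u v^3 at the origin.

7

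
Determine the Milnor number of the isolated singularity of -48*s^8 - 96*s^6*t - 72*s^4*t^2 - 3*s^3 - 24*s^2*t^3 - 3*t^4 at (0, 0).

6

The Hessian of f at 0 is [[0, 0], [0, 0]] with rank 0, so corank 2. A Groebner basis of the Jacobian ideal J(f) in C{s,t} is {t^3, s^2}; counting standard monomials gives mu = 6. Corank 2; j^3 = -3*s^3 is a perfect cube, so E-series; the 4-jet and mu = 6 give E_6.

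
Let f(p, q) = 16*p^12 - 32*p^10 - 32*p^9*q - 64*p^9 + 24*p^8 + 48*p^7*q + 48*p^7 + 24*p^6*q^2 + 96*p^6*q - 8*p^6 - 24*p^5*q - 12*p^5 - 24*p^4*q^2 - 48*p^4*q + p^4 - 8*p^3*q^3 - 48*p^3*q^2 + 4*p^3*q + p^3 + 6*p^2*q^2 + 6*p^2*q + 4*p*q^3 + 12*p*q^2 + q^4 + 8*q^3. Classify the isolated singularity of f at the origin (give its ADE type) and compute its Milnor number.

Type E_6, Milnor number mu = 6.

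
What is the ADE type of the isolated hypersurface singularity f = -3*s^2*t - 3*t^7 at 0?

D8

The Hessian of f at 0 is [[0, 0], [0, 0]] with rank 0, so corank 2. A Groebner basis of the Jacobian ideal J(f) in C{s,t} is {s^2/7 + t^6, s^3, s*t}; counting standard monomials gives mu = 8. Corank 2; j^3 = -3*s^2*t has shape L^2 M (L != M), so D-series; mu = 8 gives D_8.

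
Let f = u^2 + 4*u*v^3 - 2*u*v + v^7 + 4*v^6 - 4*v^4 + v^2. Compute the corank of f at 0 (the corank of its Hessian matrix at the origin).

1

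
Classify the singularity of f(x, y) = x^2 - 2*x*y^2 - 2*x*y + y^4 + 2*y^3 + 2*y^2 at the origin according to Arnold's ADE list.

A_1

The Hessian of f at 0 has rank 2. Corank 0: nondegenerate Morse point, so A_1.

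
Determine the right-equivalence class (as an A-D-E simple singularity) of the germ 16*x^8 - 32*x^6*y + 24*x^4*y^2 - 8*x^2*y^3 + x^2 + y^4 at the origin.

A_3

The Hessian of f at 0 is [[2, 0], [0, 0]] with rank 1, so corank 1. A Groebner basis of the Jacobian ideal J(f) in C{x,y} is {y^3, x}; counting standard monomials gives mu = 3. Corank 1: A-series; mu = 3 gives A_3.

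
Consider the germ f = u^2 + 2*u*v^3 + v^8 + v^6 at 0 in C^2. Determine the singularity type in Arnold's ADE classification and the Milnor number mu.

The Hessian of f at 0 is [[2, 0], [0, 0]] with rank 1, so corank 1. A Groebner basis of the Jacobian ideal J(f) in C{u,v} is {u^3, u^2*v, u + v^3}; counting standard monomials gives mu = 7. Corank 1: A-series; mu = 7 gives A_7.

Type A7, Milnor number mu = 7.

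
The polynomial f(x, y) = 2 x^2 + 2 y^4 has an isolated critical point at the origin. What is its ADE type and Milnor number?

Type A3, Milnor number mu = 3.

The Hessian of f at 0 has rank 1. Corank 1: A-series; mu = 3 gives A_3.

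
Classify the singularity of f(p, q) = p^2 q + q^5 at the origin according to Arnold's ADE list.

D_{6}

The Hessian of f at 0 has rank 0. Corank 2; j^3 = p^2*q has shape L^2 M (L != M), so D-series; mu = 6 gives D_6.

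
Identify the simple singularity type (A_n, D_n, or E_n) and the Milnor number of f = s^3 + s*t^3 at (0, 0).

Type E_7, Milnor number mu = 7.

The Hessian of f at 0 has rank 0. Corank 2; j^3 = s^3 is a perfect cube, so E-series; the 4-jet and mu = 7 give E_7.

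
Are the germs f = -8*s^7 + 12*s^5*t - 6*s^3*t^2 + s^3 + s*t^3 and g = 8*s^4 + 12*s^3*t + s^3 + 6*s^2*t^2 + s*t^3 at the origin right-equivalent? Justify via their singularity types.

Yes.

The Hessian of f at 0 has rank 0. Corank 2; j^3 = s^3 is a perfect cube, so E-series; the 4-jet and mu = 7 give E_7. The Hessian of g at 0 has rank 0. Corank 2; j^3 = s^3 is a perfect cube, so E-series; the 4-jet and mu = 7 give E_7. Both have type E_7, hence right-equivalent.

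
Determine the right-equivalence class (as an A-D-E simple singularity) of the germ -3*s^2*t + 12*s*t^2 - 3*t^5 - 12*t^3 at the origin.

The Hessian of f at 0 has rank 0. Corank 2; j^3 = -3*t*(s - 2*t)^2 has shape L^2 M (L != M), so D-series; mu = 6 gives D_6.

D_{6}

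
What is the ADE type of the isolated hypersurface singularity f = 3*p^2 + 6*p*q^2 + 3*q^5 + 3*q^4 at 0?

A_{4}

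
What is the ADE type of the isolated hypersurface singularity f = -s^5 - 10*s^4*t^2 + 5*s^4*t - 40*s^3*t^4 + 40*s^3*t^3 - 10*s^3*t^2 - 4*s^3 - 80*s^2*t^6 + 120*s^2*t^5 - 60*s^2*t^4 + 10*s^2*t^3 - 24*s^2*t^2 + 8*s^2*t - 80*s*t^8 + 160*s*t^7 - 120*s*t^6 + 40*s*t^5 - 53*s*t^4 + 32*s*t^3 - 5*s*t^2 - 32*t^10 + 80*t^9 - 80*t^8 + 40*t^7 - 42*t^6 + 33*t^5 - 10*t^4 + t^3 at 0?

D_{6}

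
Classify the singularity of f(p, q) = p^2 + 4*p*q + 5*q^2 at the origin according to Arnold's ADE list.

A_1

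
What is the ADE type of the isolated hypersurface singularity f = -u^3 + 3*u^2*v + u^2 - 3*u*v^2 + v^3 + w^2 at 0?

The Hessian of f at 0 has rank 2. Corank 1: A-series; mu = 2 gives A_2.

A_{2}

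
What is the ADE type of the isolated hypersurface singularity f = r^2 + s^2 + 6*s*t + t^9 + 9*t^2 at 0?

A_8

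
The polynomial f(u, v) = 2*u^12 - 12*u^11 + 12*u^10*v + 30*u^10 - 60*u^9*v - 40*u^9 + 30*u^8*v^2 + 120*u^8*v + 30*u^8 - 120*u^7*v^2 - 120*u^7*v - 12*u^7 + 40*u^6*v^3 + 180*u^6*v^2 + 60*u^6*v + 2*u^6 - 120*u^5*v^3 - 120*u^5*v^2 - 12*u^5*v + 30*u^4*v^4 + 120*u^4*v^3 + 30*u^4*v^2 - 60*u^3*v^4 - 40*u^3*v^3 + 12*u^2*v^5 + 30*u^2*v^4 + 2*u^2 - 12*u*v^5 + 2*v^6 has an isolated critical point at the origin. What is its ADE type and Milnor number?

Type A_{5}, Milnor number mu = 5.

The Hessian of f at 0 has rank 1. Corank 1: A-series; mu = 5 gives A_5.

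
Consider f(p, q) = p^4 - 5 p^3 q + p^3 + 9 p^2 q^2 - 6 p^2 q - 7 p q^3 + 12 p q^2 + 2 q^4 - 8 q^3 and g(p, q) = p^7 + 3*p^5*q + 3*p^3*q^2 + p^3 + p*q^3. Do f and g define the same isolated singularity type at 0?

The Hessian of f at 0 is [[0, 0], [0, 0]] with rank 0, so corank 2. A Groebner basis of the Jacobian ideal J(f) in C{p,q} is {3*p^2 - 12*p*q + q^4 + q^3 + 12*q^2, p^3 + 18*p^2 - 72*p*q - 2*q^3 + 72*q^2, p^2*q + 7*p^2 - 28*p*q - 5*q^3/3 + 28*q^2, 2*p^2 + p*q^2 - 8*p*q - 4*q^3/3 + 8*q^2}; counting standard monomials gives mu = 7. Corank 2; j^3 = (p - 2*q)^3 is a perfect cube, so E-series; the 4-jet and mu = 7 give E_7. The Hessian of g at 0 is [[0, 0], [0, 0]] with rank 0, so corank 2. A Groebner basis of the Jacobian ideal J(g) in C{p,q} is {p^3, p*q^2, 3*p^2 + q^3}; counting standard monomials gives mu = 7. Corank 2; j^3 = p^3 is a perfect cube, so E-series; the 4-jet and mu = 7 give E_7. Both have type E_7, hence right-equivalent.

Yes.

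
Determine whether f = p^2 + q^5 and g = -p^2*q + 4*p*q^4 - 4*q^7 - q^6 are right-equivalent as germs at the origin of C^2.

The Hessian of f at 0 has rank 1. Corank 1: A-series; mu = 4 gives A_4. The Hessian of g at 0 has rank 0. Corank 2; j^3 = -p^2*q has shape L^2 M (L != M), so D-series; mu = 7 gives D_7. f is A_4 but g is D_7, hence not right-equivalent.

No.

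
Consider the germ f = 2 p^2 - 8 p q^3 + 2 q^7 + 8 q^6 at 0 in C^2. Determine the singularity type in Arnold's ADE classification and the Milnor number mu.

The Hessian of f at 0 has rank 1. Corank 1: A-series; mu = 6 gives A_6.

Type A_6, Milnor number mu = 6.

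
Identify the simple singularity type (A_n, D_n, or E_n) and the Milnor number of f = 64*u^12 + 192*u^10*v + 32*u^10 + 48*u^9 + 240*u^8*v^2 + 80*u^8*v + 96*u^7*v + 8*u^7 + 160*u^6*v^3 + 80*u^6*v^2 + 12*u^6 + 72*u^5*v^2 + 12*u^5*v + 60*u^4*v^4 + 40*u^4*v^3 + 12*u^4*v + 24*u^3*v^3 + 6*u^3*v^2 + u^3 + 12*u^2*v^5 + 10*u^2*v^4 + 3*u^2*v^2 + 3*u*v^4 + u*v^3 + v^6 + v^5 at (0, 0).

Type E_{7}, Milnor number mu = 7.

The Hessian of f at 0 has rank 0. Corank 2; j^3 = u^3 is a perfect cube, so E-series; the 4-jet and mu = 7 give E_7.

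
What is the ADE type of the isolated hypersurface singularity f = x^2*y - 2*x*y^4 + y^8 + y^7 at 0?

D_{9}

The Hessian of f at 0 has rank 0. Corank 2; j^3 = x^2*y has shape L^2 M (L != M), so D-series; mu = 9 gives D_9.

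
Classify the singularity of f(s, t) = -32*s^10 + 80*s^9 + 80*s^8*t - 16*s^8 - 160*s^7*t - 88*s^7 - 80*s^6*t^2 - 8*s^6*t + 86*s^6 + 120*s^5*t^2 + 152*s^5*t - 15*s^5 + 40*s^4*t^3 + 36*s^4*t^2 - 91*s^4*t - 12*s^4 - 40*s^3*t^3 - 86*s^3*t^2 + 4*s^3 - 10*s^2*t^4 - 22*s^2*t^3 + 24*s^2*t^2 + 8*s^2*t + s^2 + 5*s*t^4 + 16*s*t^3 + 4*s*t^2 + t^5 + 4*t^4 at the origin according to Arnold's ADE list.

A_{4}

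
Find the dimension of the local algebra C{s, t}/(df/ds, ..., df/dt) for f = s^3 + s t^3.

7

The Hessian of f at 0 has rank 0. Corank 2; j^3 = s^3 is a perfect cube, so E-series; the 4-jet and mu = 7 give E_7.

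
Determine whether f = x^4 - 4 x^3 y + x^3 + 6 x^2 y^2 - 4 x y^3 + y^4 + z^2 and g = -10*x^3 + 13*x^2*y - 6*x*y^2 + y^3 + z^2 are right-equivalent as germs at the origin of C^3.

No.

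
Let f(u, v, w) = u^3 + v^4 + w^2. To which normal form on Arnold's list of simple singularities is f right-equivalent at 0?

E_{6}

The Hessian of f at 0 has rank 1. Corank 2; j^3 = u^3 is a perfect cube, so E-series; the 4-jet and mu = 6 give E_6.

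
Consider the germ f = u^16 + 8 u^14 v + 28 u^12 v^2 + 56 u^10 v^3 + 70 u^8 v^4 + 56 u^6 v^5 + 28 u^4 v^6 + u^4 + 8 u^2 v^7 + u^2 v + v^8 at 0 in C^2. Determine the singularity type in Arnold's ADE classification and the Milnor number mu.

The Hessian of f at 0 has rank 0. Corank 2; j^3 = u^2*v has shape L^2 M (L != M), so D-series; mu = 9 gives D_9.

Type D_9, Milnor number mu = 9.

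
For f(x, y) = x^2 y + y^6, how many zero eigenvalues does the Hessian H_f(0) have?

2

The Hessian at 0 is [[0, 0], [0, 0]] of rank 0; hence corank 2.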